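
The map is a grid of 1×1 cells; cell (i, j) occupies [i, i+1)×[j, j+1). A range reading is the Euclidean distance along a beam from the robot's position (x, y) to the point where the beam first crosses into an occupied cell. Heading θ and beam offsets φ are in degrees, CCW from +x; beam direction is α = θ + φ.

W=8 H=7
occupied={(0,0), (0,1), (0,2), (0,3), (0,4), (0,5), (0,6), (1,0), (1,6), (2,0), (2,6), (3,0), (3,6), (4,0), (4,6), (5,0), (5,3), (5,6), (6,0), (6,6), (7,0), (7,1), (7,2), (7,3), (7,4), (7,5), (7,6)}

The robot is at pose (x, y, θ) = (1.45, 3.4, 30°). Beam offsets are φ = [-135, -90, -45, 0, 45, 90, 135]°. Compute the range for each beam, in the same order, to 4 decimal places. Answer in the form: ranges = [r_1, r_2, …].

beam 1: φ=-135°, α=255°
  cosα=-0.2588 sinα=-0.9659 | (1,3) | tMaxX 1.7387 tMaxY 0.4141 | tΔX 3.8637 tΔY 1.0353
    t=0.4141 [y] (1,2)
    t=1.4494 [y] (1,1)
    t=1.7387 [x] (0,1) — stop
  → r_1 = 1.7387
beam 2: φ=-90°, α=300°
  cosα=0.5000 sinα=-0.8660 | (1,3) | tMaxX 1.1000 tMaxY 0.4619 | tΔX 2.0000 tΔY 1.1547
    t=0.4619 [y] (1,2)
    t=1.1000 [x] (2,2)
    t=1.6166 [y] (2,1)
    t=2.7713 [y] (2,0) — stop
  → r_2 = 2.7713
beam 3: φ=-45°, α=345°
  cosα=0.9659 sinα=-0.2588 | (1,3) | tMaxX 0.5694 tMaxY 1.5455 | tΔX 1.0353 tΔY 3.8637
    t=0.5694 [x] (2,3)
    t=1.5455 [y] (2,2)
    t=1.6047 [x] (3,2)
    t=2.6400 [x] (4,2)
    t=3.6752 [x] (5,2)
    t=4.7105 [x] (6,2)
    t=5.4092 [y] (6,1)
    t=5.7458 [x] (7,1) — stop
  → r_3 = 5.7458
beam 4: φ=0°, α=30°
  cosα=0.8660 sinα=0.5000 | (1,3) | tMaxX 0.6351 tMaxY 1.2000 | tΔX 1.1547 tΔY 2.0000
    t=0.6351 [x] (2,3)
    t=1.2000 [y] (2,4)
    t=1.7898 [x] (3,4)
    t=2.9445 [x] (4,4)
    t=3.2000 [y] (4,5)
    t=4.0992 [x] (5,5)
    t=5.2000 [y] (5,6) — stop
  → r_4 = 5.2000
beam 5: φ=45°, α=75°
  cosα=0.2588 sinα=0.9659 | (1,3) | tMaxX 2.1250 tMaxY 0.6212 | tΔX 3.8637 tΔY 1.0353
    t=0.6212 [y] (1,4)
    t=1.6564 [y] (1,5)
    t=2.1250 [x] (2,5)
    t=2.6917 [y] (2,6) — stop
  → r_5 = 2.6917
beam 6: φ=90°, α=120°
  cosα=-0.5000 sinα=0.8660 | (1,3) | tMaxX 0.9000 tMaxY 0.6928 | tΔX 2.0000 tΔY 1.1547
    t=0.6928 [y] (1,4)
    t=0.9000 [x] (0,4) — stop
  → r_6 = 0.9000
beam 7: φ=135°, α=165°
  cosα=-0.9659 sinα=0.2588 | (1,3) | tMaxX 0.4659 tMaxY 2.3182 | tΔX 1.0353 tΔY 3.8637
    t=0.4659 [x] (0,3) — stop
  → r_7 = 0.4659

ranges = [1.7387, 2.7713, 5.7458, 5.2000, 2.6917, 0.9000, 0.4659]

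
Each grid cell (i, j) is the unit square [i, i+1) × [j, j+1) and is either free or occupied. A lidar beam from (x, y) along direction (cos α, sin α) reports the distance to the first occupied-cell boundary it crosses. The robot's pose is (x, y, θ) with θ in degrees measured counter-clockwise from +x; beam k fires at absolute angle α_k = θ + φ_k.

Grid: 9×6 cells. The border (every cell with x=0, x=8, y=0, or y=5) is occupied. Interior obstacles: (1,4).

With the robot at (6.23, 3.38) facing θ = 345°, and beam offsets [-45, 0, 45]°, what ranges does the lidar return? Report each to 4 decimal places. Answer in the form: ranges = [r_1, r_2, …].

beam 1: φ=-45°, α=300°
  direction (0.5000, -0.8660); cell (6,3); t to first gridline: x 1.5400, y 0.4388 (then +2.0000 / +1.1547)
    (6,2) via y @ 0.4388
    (7,2) via x @ 1.5400
    (7,1) via y @ 1.5935
    (7,0) via y @ 2.7482  # hit
  → r_1 = 2.7482
beam 2: φ=0°, α=345°
  direction (0.9659, -0.2588); cell (6,3); t to first gridline: x 0.7972, y 1.4682 (then +1.0353 / +3.8637)
    (7,3) via x @ 0.7972
    (7,2) via y @ 1.4682
    (8,2) via x @ 1.8324  # hit
  → r_2 = 1.8324
beam 3: φ=45°, α=30°
  direction (0.8660, 0.5000); cell (6,3); t to first gridline: x 0.8891, y 1.2400 (then +1.1547 / +2.0000)
    (7,3) via x @ 0.8891
    (7,4) via y @ 1.2400
    (8,4) via x @ 2.0438  # hit
  → r_3 = 2.0438

ranges = [2.7482, 1.8324, 2.0438]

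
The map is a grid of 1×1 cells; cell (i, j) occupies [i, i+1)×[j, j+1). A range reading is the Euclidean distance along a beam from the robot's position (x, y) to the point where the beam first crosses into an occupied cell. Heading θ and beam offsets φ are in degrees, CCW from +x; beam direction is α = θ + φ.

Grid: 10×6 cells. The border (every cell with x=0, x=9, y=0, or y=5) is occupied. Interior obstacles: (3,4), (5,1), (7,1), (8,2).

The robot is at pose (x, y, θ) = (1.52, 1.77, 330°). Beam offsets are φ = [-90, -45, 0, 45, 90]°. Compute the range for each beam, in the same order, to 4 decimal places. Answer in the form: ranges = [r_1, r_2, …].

beam 1: φ=-90°, α=240°
  d=(-0.5000,-0.8660)  start (1,1)  tX=1.0400 tY=0.8891  stride 1/|dx|=2.0000 1/|dy|=1.1547
    cross y-line → (1,0), t=0.8891 (wall)
  → r_1 = 0.8891
beam 2: φ=-45°, α=285°
  d=(0.2588,-0.9659)  start (1,1)  tX=1.8546 tY=0.7972  stride 1/|dx|=3.8637 1/|dy|=1.0353
    cross y-line → (1,0), t=0.7972 (wall)
  → r_2 = 0.7972
beam 3: φ=0°, α=330°
  d=(0.8660,-0.5000)  start (1,1)  tX=0.5543 tY=1.5400  stride 1/|dx|=1.1547 1/|dy|=2.0000
    cross x-line → (2,1), t=0.5543
    cross y-line → (2,0), t=1.5400 (wall)
  → r_3 = 1.5400
beam 4: φ=45°, α=15°
  d=(0.9659,0.2588)  start (1,1)  tX=0.4969 tY=0.8887  stride 1/|dx|=1.0353 1/|dy|=3.8637
    cross x-line → (2,1), t=0.4969
    cross y-line → (2,2), t=0.8887
    cross x-line → (3,2), t=1.5322
    cross x-line → (4,2), t=2.5675
    cross x-line → (5,2), t=3.6028
    cross x-line → (6,2), t=4.6380
    cross y-line → (6,3), t=4.7524
    cross x-line → (7,3), t=5.6733
    cross x-line → (8,3), t=6.7086
    cross x-line → (9,3), t=7.7439 (wall)
  → r_4 = 7.7439
beam 5: φ=90°, α=60°
  d=(0.5000,0.8660)  start (1,1)  tX=0.9600 tY=0.2656  stride 1/|dx|=2.0000 1/|dy|=1.1547
    cross y-line → (1,2), t=0.2656
    cross x-line → (2,2), t=0.9600
    cross y-line → (2,3), t=1.4203
    cross y-line → (2,4), t=2.5750
    cross x-line → (3,4), t=2.9600 (wall)
  → r_5 = 2.9600

ranges = [0.8891, 0.7972, 1.5400, 7.7439, 2.9600]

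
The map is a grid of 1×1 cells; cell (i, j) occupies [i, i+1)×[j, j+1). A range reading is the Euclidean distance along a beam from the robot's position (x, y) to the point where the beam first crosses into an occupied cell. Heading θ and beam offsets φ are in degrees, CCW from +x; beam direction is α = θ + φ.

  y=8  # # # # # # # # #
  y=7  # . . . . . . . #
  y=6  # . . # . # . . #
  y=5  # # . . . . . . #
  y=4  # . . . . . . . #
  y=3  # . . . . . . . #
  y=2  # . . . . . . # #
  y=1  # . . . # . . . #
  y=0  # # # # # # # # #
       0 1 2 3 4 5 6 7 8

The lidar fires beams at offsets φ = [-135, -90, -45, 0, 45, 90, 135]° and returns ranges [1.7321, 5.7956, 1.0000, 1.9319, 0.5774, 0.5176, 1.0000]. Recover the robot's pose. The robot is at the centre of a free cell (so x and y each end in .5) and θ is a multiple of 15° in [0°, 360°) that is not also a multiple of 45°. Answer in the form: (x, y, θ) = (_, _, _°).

(x, y, θ) = (2.5, 7.5, 15°)

Enumerate (i+0.5, j+0.5, θ) over the 44 free cells and 16 admissible headings. For each, cast all 7 beams and compare to the given ranges.
  (1.5, 2.5, 30°): beam 1 = 1.5529 ≠ 1.7321 ✗
  (1.5, 6.5, 240°): beam 1 = 1.5529 ≠ 1.7321 ✗
  (5.5, 4.5, 15°): beam 1 = 2.8868 ≠ 1.7321 ✗
  …
  (2.5, 7.5, 15°): r_1=1.7321, r_2=5.7956, r_3=1.0000, r_4=1.9319, r_5=0.5774, r_6=0.5176, r_7=1.0000 — all match ✓
No second candidate reproduces the full scan.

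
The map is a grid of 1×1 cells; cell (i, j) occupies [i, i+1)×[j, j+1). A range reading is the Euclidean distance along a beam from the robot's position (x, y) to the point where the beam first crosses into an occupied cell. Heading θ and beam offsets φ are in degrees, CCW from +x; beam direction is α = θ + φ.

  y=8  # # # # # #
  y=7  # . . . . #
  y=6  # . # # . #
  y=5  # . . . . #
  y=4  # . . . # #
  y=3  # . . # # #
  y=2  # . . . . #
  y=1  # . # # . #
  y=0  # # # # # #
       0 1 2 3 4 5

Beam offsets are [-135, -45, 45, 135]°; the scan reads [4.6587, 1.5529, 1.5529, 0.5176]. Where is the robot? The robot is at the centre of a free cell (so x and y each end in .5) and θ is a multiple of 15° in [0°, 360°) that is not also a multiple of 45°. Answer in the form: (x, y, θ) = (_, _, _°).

Candidates: 21 free-cell centres × 16 headings = 336 poses. Raycast each; keep the one whose scan matches to 4 dp.
  (1.5, 4.5, 345°): beam 1 = 0.5774 ≠ 4.6587 ✗
  (3.5, 5.5, 150°): beam 1 = 1.5529 ≠ 4.6587 ✗
  (1.5, 2.5, 75°): beam 1 = 1.0000 ≠ 4.6587 ✗
  …
  (2.5, 3.5, 240°): r_1=4.6587, r_2=1.5529, r_3=1.5529, r_4=0.5176 — all match ✓
No second candidate reproduces the full scan.

(x, y, θ) = (2.5, 3.5, 240°)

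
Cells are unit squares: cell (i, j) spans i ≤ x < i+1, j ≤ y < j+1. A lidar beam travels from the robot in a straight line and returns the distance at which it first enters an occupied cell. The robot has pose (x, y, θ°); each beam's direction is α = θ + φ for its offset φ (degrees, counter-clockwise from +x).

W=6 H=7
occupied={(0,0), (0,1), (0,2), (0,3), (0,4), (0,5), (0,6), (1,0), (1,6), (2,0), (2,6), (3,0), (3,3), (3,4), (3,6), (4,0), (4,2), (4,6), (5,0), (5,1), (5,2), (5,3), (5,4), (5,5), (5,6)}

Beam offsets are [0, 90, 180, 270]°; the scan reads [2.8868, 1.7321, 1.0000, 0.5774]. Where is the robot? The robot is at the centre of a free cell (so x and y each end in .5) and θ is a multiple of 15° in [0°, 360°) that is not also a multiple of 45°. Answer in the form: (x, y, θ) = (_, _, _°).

Candidates: 17 free-cell centres × 16 headings = 272 poses. Raycast each; keep the one whose scan matches to 4 dp.
  (4.5, 5.5, 165°): beam 1 = 1.9319 ≠ 2.8868 ✗
  (2.5, 3.5, 105°): beam 1 = 2.5882 ≠ 2.8868 ✗
  (2.5, 4.5, 300°): beam 1 = 1.0000 ≠ 2.8868 ✗
  …
  (1.5, 3.5, 300°): r_1=2.8868, r_2=1.7321, r_3=1.0000, r_4=0.5774 — all match ✓
Unique over the lattice → pose = (1.5, 3.5, 300°).

(x, y, θ) = (1.5, 3.5, 300°)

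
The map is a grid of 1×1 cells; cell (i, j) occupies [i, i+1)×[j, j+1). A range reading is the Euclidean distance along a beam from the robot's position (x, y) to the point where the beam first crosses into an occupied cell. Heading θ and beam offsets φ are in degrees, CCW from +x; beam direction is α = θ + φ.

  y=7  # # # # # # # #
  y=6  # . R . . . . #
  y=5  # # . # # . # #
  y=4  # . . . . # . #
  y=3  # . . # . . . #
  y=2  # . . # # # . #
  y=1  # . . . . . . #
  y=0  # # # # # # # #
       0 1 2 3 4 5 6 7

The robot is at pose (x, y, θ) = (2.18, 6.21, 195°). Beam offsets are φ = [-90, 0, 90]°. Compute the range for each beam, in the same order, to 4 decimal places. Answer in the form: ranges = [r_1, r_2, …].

ranges = [0.8179, 0.8114, 3.1682]

beam 1: φ=-90°, α=105°
  direction (-0.2588, 0.9659); cell (2,6); t to first gridline: x 0.6955, y 0.8179 (then +3.8637 / +1.0353)
    (1,6) via x @ 0.6955
    (1,7) via y @ 0.8179  # hit
  → r_1 = 0.8179
beam 2: φ=0°, α=195°
  direction (-0.9659, -0.2588); cell (2,6); t to first gridline: x 0.1863, y 0.8114 (then +1.0353 / +3.8637)
    (1,6) via x @ 0.1863
    (1,5) via y @ 0.8114  # hit
  → r_2 = 0.8114
beam 3: φ=90°, α=285°
  direction (0.2588, -0.9659); cell (2,6); t to first gridline: x 3.1682, y 0.2174 (then +3.8637 / +1.0353)
    (2,5) via y @ 0.2174
    (2,4) via y @ 1.2527
    (2,3) via y @ 2.2880
    (3,3) via x @ 3.1682  # hit
  → r_3 = 3.1682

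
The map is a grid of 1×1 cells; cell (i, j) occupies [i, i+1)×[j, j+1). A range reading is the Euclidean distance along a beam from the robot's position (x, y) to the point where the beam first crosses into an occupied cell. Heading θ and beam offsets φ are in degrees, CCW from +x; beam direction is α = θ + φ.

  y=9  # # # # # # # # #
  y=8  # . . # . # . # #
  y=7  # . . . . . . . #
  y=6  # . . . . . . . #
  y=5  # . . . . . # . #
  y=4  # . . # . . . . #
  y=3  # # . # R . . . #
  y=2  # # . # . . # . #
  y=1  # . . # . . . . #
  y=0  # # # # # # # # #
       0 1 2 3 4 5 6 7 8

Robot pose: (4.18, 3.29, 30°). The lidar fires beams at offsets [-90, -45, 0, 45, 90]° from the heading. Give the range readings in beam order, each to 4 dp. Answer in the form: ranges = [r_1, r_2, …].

beam 1: φ=-90°, α=300°
  cosα=0.5000 sinα=-0.8660 | (4,3) | tMaxX 1.6400 tMaxY 0.3349 | tΔX 2.0000 tΔY 1.1547
    t=0.3349 [y] (4,2)
    t=1.4896 [y] (4,1)
    t=1.6400 [x] (5,1)
    t=2.6443 [y] (5,0) — stop
  → r_1 = 2.6443
beam 2: φ=-45°, α=345°
  cosα=0.9659 sinα=-0.2588 | (4,3) | tMaxX 0.8489 tMaxY 1.1205 | tΔX 1.0353 tΔY 3.8637
    t=0.8489 [x] (5,3)
    t=1.1205 [y] (5,2)
    t=1.8842 [x] (6,2) — stop
  → r_2 = 1.8842
beam 3: φ=0°, α=30°
  cosα=0.8660 sinα=0.5000 | (4,3) | tMaxX 0.9469 tMaxY 1.4200 | tΔX 1.1547 tΔY 2.0000
    t=0.9469 [x] (5,3)
    t=1.4200 [y] (5,4)
    t=2.1016 [x] (6,4)
    t=3.2563 [x] (7,4)
    t=3.4200 [y] (7,5)
    t=4.4110 [x] (8,5) — stop
  → r_3 = 4.4110
beam 4: φ=45°, α=75°
  cosα=0.2588 sinα=0.9659 | (4,3) | tMaxX 3.1682 tMaxY 0.7350 | tΔX 3.8637 tΔY 1.0353
    t=0.7350 [y] (4,4)
    t=1.7703 [y] (4,5)
    t=2.8056 [y] (4,6)
    t=3.1682 [x] (5,6)
    t=3.8409 [y] (5,7)
    t=4.8762 [y] (5,8) — stop
  → r_4 = 4.8762
beam 5: φ=90°, α=120°
  cosα=-0.5000 sinα=0.8660 | (4,3) | tMaxX 0.3600 tMaxY 0.8198 | tΔX 2.0000 tΔY 1.1547
    t=0.3600 [x] (3,3) — stop
  → r_5 = 0.3600

ranges = [2.6443, 1.8842, 4.4110, 4.8762, 0.3600]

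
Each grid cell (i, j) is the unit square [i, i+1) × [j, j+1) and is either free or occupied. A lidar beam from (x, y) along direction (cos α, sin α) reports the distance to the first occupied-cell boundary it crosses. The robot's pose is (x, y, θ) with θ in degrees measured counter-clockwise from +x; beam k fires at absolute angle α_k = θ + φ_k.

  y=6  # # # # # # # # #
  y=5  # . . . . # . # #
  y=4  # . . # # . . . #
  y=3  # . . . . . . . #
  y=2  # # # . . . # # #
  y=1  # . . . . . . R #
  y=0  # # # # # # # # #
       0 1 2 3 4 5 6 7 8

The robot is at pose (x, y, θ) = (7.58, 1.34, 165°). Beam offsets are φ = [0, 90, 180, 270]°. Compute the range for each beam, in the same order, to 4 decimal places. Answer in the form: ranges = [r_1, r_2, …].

beam 1: φ=0°, α=165°
  cosα=-0.9659 sinα=0.2588 | (7,1) | tMaxX 0.6005 tMaxY 2.5500 | tΔX 1.0353 tΔY 3.8637
    t=0.6005 [x] (6,1)
    t=1.6357 [x] (5,1)
    t=2.5500 [y] (5,2)
    t=2.6710 [x] (4,2)
    t=3.7063 [x] (3,2)
    t=4.7416 [x] (2,2) — stop
  → r_1 = 4.7416
beam 2: φ=90°, α=255°
  cosα=-0.2588 sinα=-0.9659 | (7,1) | tMaxX 2.2409 tMaxY 0.3520 | tΔX 3.8637 tΔY 1.0353
    t=0.3520 [y] (7,0) — stop
  → r_2 = 0.3520
beam 3: φ=180°, α=345°
  cosα=0.9659 sinα=-0.2588 | (7,1) | tMaxX 0.4348 tMaxY 1.3137 | tΔX 1.0353 tΔY 3.8637
    t=0.4348 [x] (8,1) — stop
  → r_3 = 0.4348
beam 4: φ=270°, α=75°
  cosα=0.2588 sinα=0.9659 | (7,1) | tMaxX 1.6228 tMaxY 0.6833 | tΔX 3.8637 tΔY 1.0353
    t=0.6833 [y] (7,2) — stop
  → r_4 = 0.6833

ranges = [4.7416, 0.3520, 0.4348, 0.6833]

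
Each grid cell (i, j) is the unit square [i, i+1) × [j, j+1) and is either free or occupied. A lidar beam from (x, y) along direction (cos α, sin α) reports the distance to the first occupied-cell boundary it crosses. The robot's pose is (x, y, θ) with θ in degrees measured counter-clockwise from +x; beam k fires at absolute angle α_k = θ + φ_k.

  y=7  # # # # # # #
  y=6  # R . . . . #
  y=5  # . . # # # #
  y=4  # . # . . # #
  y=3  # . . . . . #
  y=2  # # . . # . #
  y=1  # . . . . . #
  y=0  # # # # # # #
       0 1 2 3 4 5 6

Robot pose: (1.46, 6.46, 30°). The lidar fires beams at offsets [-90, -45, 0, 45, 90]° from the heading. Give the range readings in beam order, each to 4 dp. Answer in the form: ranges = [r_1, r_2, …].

beam 1: φ=-90°, α=300°
  dir = (cos 300°, sin 300°) = (0.5000, -0.8660); from cell (1,6)
  next x-line at t=1.0800, next y-line at t=0.5312; Δt_x=2.0000, Δt_y=1.1547
    y: enter (1,5) at t=0.5312
    x: enter (2,5) at t=1.0800
    y: enter (2,4) at t=1.6859 ← occupied
  → r_1 = 1.6859
beam 2: φ=-45°, α=345°
  dir = (cos 345°, sin 345°) = (0.9659, -0.2588); from cell (1,6)
  next x-line at t=0.5590, next y-line at t=1.7773; Δt_x=1.0353, Δt_y=3.8637
    x: enter (2,6) at t=0.5590
    x: enter (3,6) at t=1.5943
    y: enter (3,5) at t=1.7773 ← occupied
  → r_2 = 1.7773
beam 3: φ=0°, α=30°
  dir = (cos 30°, sin 30°) = (0.8660, 0.5000); from cell (1,6)
  next x-line at t=0.6235, next y-line at t=1.0800; Δt_x=1.1547, Δt_y=2.0000
    x: enter (2,6) at t=0.6235
    y: enter (2,7) at t=1.0800 ← occupied
  → r_3 = 1.0800
beam 4: φ=45°, α=75°
  dir = (cos 75°, sin 75°) = (0.2588, 0.9659); from cell (1,6)
  next x-line at t=2.0864, next y-line at t=0.5590; Δt_x=3.8637, Δt_y=1.0353
    y: enter (1,7) at t=0.5590 ← occupied
  → r_4 = 0.5590
beam 5: φ=90°, α=120°
  dir = (cos 120°, sin 120°) = (-0.5000, 0.8660); from cell (1,6)
  next x-line at t=0.9200, next y-line at t=0.6235; Δt_x=2.0000, Δt_y=1.1547
    y: enter (1,7) at t=0.6235 ← occupied
  → r_5 = 0.6235

ranges = [1.6859, 1.7773, 1.0800, 0.5590, 0.6235]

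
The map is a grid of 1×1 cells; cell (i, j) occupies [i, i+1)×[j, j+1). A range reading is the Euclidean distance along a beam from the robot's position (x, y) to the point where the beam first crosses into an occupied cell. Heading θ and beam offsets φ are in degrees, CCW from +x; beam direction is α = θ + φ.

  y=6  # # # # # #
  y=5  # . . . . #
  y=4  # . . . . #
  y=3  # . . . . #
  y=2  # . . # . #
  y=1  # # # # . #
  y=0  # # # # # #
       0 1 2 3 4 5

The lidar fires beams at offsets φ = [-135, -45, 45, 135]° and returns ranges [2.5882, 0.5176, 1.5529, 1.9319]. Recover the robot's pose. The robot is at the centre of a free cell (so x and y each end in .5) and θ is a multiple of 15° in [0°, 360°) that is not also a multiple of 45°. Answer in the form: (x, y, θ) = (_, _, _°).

The pose lattice has 16·16 = 256 candidates. Test each by forward raycasting.
  (3.5, 5.5, 300°): beam 1 = 1.9319 ≠ 2.5882 ✗
  (2.5, 3.5, 285°): beam 1 = 1.7321 ≠ 2.5882 ✗
  (3.5, 4.5, 240°): beam 1 = 1.5529 ≠ 2.5882 ✗
  (1.5, 2.5, 210°): beam 1 = 3.6235 ≠ 2.5882 ✗
  …
  (1.5, 3.5, 210°): r_1=2.5882, r_2=0.5176, r_3=1.5529, r_4=1.9319 — all match ✓
Unique over the lattice → pose = (1.5, 3.5, 210°).

(x, y, θ) = (1.5, 3.5, 210°)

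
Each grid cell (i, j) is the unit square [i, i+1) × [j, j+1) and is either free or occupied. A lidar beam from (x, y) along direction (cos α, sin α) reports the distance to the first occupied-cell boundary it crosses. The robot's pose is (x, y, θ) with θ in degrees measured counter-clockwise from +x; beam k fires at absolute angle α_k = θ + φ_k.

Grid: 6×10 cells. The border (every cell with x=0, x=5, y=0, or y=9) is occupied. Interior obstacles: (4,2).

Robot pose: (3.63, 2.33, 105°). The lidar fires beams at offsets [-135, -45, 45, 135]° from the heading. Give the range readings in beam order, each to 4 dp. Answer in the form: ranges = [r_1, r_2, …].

ranges = [0.4272, 0.7400, 3.0369, 1.5358]

beam 1: φ=-135°, α=330°
  dir = (cos 330°, sin 330°) = (0.8660, -0.5000); from cell (3,2)
  next x-line at t=0.4272, next y-line at t=0.6600; Δt_x=1.1547, Δt_y=2.0000
    x: enter (4,2) at t=0.4272 ← occupied
  → r_1 = 0.4272
beam 2: φ=-45°, α=60°
  dir = (cos 60°, sin 60°) = (0.5000, 0.8660); from cell (3,2)
  next x-line at t=0.7400, next y-line at t=0.7736; Δt_x=2.0000, Δt_y=1.1547
    x: enter (4,2) at t=0.7400 ← occupied
  → r_2 = 0.7400
beam 3: φ=45°, α=150°
  dir = (cos 150°, sin 150°) = (-0.8660, 0.5000); from cell (3,2)
  next x-line at t=0.7275, next y-line at t=1.3400; Δt_x=1.1547, Δt_y=2.0000
    x: enter (2,2) at t=0.7275
    y: enter (2,3) at t=1.3400
    x: enter (1,3) at t=1.8822
    x: enter (0,3) at t=3.0369 ← occupied
  → r_3 = 3.0369
beam 4: φ=135°, α=240°
  dir = (cos 240°, sin 240°) = (-0.5000, -0.8660); from cell (3,2)
  next x-line at t=1.2600, next y-line at t=0.3811; Δt_x=2.0000, Δt_y=1.1547
    y: enter (3,1) at t=0.3811
    x: enter (2,1) at t=1.2600
    y: enter (2,0) at t=1.5358 ← occupied
  → r_4 = 1.5358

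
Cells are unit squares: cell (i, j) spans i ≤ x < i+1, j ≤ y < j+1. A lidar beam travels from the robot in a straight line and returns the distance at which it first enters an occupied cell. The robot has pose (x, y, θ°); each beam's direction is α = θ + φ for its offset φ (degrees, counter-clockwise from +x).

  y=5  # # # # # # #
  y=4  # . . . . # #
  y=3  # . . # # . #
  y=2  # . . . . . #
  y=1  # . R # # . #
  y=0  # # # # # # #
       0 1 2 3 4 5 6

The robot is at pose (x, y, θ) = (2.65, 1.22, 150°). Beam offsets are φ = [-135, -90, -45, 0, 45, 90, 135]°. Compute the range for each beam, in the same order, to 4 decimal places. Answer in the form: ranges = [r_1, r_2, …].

ranges = [0.3623, 0.7000, 3.9133, 1.9053, 0.8500, 0.2540, 0.2278]

beam 1: φ=-135°, α=15°
  d=(0.9659,0.2588)  start (2,1)  tX=0.3623 tY=3.0137  stride 1/|dx|=1.0353 1/|dy|=3.8637
    cross x-line → (3,1), t=0.3623 (wall)
  → r_1 = 0.3623
beam 2: φ=-90°, α=60°
  d=(0.5000,0.8660)  start (2,1)  tX=0.7000 tY=0.9007  stride 1/|dx|=2.0000 1/|dy|=1.1547
    cross x-line → (3,1), t=0.7000 (wall)
  → r_2 = 0.7000
beam 3: φ=-45°, α=105°
  d=(-0.2588,0.9659)  start (2,1)  tX=2.5114 tY=0.8075  stride 1/|dx|=3.8637 1/|dy|=1.0353
    cross y-line → (2,2), t=0.8075
    cross y-line → (2,3), t=1.8428
    cross x-line → (1,3), t=2.5114
    cross y-line → (1,4), t=2.8781
    cross y-line → (1,5), t=3.9133 (wall)
  → r_3 = 3.9133
beam 4: φ=0°, α=150°
  d=(-0.8660,0.5000)  start (2,1)  tX=0.7506 tY=1.5600  stride 1/|dx|=1.1547 1/|dy|=2.0000
    cross x-line → (1,1), t=0.7506
    cross y-line → (1,2), t=1.5600
    cross x-line → (0,2), t=1.9053 (wall)
  → r_4 = 1.9053
beam 5: φ=45°, α=195°
  d=(-0.9659,-0.2588)  start (2,1)  tX=0.6729 tY=0.8500  stride 1/|dx|=1.0353 1/|dy|=3.8637
    cross x-line → (1,1), t=0.6729
    cross y-line → (1,0), t=0.8500 (wall)
  → r_5 = 0.8500
beam 6: φ=90°, α=240°
  d=(-0.5000,-0.8660)  start (2,1)  tX=1.3000 tY=0.2540  stride 1/|dx|=2.0000 1/|dy|=1.1547
    cross y-line → (2,0), t=0.2540 (wall)
  → r_6 = 0.2540
beam 7: φ=135°, α=285°
  d=(0.2588,-0.9659)  start (2,1)  tX=1.3523 tY=0.2278  stride 1/|dx|=3.8637 1/|dy|=1.0353
    cross y-line → (2,0), t=0.2278 (wall)
  → r_7 = 0.2278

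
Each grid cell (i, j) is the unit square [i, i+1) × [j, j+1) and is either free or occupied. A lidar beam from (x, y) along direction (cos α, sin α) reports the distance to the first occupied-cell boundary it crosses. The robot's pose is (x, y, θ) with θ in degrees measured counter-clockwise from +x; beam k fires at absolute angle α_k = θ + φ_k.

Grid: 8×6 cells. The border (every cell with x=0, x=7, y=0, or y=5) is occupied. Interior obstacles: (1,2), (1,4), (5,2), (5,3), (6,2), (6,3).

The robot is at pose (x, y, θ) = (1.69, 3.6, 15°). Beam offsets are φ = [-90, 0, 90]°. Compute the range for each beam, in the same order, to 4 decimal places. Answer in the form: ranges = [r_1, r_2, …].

beam 1: φ=-90°, α=285°
  cosα=0.2588 sinα=-0.9659 | (1,3) | tMaxX 1.1977 tMaxY 0.6212 | tΔX 3.8637 tΔY 1.0353
    t=0.6212 [y] (1,2) — stop
  → r_1 = 0.6212
beam 2: φ=0°, α=15°
  cosα=0.9659 sinα=0.2588 | (1,3) | tMaxX 0.3209 tMaxY 1.5455 | tΔX 1.0353 tΔY 3.8637
    t=0.3209 [x] (2,3)
    t=1.3562 [x] (3,3)
    t=1.5455 [y] (3,4)
    t=2.3915 [x] (4,4)
    t=3.4268 [x] (5,4)
    t=4.4620 [x] (6,4)
    t=5.4092 [y] (6,5) — stop
  → r_2 = 5.4092
beam 3: φ=90°, α=105°
  cosα=-0.2588 sinα=0.9659 | (1,3) | tMaxX 2.6660 tMaxY 0.4141 | tΔX 3.8637 tΔY 1.0353
    t=0.4141 [y] (1,4) — stop
  → r_3 = 0.4141

ranges = [0.6212, 5.4092, 0.4141]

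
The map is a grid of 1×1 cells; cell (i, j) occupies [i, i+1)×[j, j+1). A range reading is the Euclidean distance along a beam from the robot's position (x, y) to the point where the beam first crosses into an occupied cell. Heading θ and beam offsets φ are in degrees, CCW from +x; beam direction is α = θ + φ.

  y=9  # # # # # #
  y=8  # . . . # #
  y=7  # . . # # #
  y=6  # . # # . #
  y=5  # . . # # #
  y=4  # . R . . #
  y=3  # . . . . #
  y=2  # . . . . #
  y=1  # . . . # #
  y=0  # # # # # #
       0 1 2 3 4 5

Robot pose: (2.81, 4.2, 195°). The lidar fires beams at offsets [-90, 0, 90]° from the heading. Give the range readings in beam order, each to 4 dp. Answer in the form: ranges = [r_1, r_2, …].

beam 1: φ=-90°, α=105°
  d=(-0.2588,0.9659)  start (2,4)  tX=3.1296 tY=0.8282  stride 1/|dx|=3.8637 1/|dy|=1.0353
    cross y-line → (2,5), t=0.8282
    cross y-line → (2,6), t=1.8635 (wall)
  → r_1 = 1.8635
beam 2: φ=0°, α=195°
  d=(-0.9659,-0.2588)  start (2,4)  tX=0.8386 tY=0.7727  stride 1/|dx|=1.0353 1/|dy|=3.8637
    cross y-line → (2,3), t=0.7727
    cross x-line → (1,3), t=0.8386
    cross x-line → (0,3), t=1.8738 (wall)
  → r_2 = 1.8738
beam 3: φ=90°, α=285°
  d=(0.2588,-0.9659)  start (2,4)  tX=0.7341 tY=0.2071  stride 1/|dx|=3.8637 1/|dy|=1.0353
    cross y-line → (2,3), t=0.2071
    cross x-line → (3,3), t=0.7341
    cross y-line → (3,2), t=1.2423
    cross y-line → (3,1), t=2.2776
    cross y-line → (3,0), t=3.3129 (wall)
  → r_3 = 3.3129

ranges = [1.8635, 1.8738, 3.3129]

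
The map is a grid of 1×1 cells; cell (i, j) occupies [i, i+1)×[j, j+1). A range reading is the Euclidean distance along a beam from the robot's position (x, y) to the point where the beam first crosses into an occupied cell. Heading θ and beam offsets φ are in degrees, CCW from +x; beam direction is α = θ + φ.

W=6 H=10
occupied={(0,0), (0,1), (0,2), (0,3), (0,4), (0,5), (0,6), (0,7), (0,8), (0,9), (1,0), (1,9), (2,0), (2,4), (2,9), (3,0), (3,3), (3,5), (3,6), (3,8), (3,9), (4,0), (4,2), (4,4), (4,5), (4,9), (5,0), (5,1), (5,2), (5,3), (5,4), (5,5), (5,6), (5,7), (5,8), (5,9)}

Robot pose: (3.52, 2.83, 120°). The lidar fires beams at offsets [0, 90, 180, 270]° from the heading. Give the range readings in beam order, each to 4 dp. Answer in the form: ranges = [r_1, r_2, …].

beam 1: φ=0°, α=120°
  direction (-0.5000, 0.8660); cell (3,2); t to first gridline: x 1.0400, y 0.1963 (then +2.0000 / +1.1547)
    (3,3) via y @ 0.1963  # hit
  → r_1 = 0.1963
beam 2: φ=90°, α=210°
  direction (-0.8660, -0.5000); cell (3,2); t to first gridline: x 0.6004, y 1.6600 (then +1.1547 / +2.0000)
    (2,2) via x @ 0.6004
    (2,1) via y @ 1.6600
    (1,1) via x @ 1.7551
    (0,1) via x @ 2.9098  # hit
  → r_2 = 2.9098
beam 3: φ=180°, α=300°
  direction (0.5000, -0.8660); cell (3,2); t to first gridline: x 0.9600, y 0.9584 (then +2.0000 / +1.1547)
    (3,1) via y @ 0.9584
    (4,1) via x @ 0.9600
    (4,0) via y @ 2.1131  # hit
  → r_3 = 2.1131
beam 4: φ=270°, α=30°
  direction (0.8660, 0.5000); cell (3,2); t to first gridline: x 0.5543, y 0.3400 (then +1.1547 / +2.0000)
    (3,3) via y @ 0.3400  # hit
  → r_4 = 0.3400

ranges = [0.1963, 2.9098, 2.1131, 0.3400]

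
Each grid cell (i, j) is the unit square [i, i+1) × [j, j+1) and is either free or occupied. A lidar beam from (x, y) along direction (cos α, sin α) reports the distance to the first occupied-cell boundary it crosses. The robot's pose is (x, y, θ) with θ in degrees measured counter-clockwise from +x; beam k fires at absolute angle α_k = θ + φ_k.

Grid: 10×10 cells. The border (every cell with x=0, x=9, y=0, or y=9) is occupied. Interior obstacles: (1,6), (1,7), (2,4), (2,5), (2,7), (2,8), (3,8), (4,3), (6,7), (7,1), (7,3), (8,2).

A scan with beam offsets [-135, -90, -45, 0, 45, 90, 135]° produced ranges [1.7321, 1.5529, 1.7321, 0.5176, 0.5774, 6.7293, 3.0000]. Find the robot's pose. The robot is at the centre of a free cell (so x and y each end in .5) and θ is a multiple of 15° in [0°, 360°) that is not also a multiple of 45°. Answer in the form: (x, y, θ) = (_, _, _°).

The pose lattice has 52·16 = 832 candidates. Test each by forward raycasting.
  (6.5, 6.5, 120°): beam 1 = 2.5882 ≠ 1.7321 ✗
  (1.5, 4.5, 255°): beam 1 = 1.0000 ≠ 1.7321 ✗
  (3.5, 7.5, 300°): beam 1 = 0.5176 ≠ 1.7321 ✗
  …
  (7.5, 7.5, 165°): r_1=1.7321, r_2=1.5529, r_3=1.7321, r_4=0.5176, r_5=0.5774, r_6=6.7293, r_7=3.0000 — all match ✓
No second candidate reproduces the full scan.

(x, y, θ) = (7.5, 7.5, 165°)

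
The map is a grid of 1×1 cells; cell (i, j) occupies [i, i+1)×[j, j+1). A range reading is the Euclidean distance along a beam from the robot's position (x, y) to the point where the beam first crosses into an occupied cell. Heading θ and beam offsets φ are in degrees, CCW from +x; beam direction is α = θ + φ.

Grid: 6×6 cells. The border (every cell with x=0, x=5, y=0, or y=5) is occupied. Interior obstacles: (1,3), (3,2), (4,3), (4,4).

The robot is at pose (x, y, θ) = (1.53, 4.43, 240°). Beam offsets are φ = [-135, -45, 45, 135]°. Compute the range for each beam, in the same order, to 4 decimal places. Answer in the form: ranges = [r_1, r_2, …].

ranges = [0.5901, 0.5487, 0.4452, 2.2023]

beam 1: φ=-135°, α=105°
  direction (-0.2588, 0.9659); cell (1,4); t to first gridline: x 2.0478, y 0.5901 (then +3.8637 / +1.0353)
    (1,5) via y @ 0.5901  # hit
  → r_1 = 0.5901
beam 2: φ=-45°, α=195°
  direction (-0.9659, -0.2588); cell (1,4); t to first gridline: x 0.5487, y 1.6614 (then +1.0353 / +3.8637)
    (0,4) via x @ 0.5487  # hit
  → r_2 = 0.5487
beam 3: φ=45°, α=285°
  direction (0.2588, -0.9659); cell (1,4); t to first gridline: x 1.8159, y 0.4452 (then +3.8637 / +1.0353)
    (1,3) via y @ 0.4452  # hit
  → r_3 = 0.4452
beam 4: φ=135°, α=15°
  direction (0.9659, 0.2588); cell (1,4); t to first gridline: x 0.4866, y 2.2023 (then +1.0353 / +3.8637)
    (2,4) via x @ 0.4866
    (3,4) via x @ 1.5219
    (3,5) via y @ 2.2023  # hit
  → r_4 = 2.2023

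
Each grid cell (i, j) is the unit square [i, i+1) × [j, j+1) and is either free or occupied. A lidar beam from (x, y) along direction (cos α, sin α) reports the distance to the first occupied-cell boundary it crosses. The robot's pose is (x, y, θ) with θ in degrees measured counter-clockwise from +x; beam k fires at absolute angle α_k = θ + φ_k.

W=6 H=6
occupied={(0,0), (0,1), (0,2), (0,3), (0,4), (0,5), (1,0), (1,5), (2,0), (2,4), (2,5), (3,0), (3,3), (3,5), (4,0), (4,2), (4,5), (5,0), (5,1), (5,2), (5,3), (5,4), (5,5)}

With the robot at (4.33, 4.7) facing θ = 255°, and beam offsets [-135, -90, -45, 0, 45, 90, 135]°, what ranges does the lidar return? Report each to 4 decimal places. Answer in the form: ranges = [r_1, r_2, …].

ranges = [0.3464, 1.1591, 1.4000, 1.2750, 1.3400, 0.6936, 0.6000]

beam 1: φ=-135°, α=120°
  d=(-0.5000,0.8660)  start (4,4)  tX=0.6600 tY=0.3464  stride 1/|dx|=2.0000 1/|dy|=1.1547
    cross y-line → (4,5), t=0.3464 (wall)
  → r_1 = 0.3464
beam 2: φ=-90°, α=165°
  d=(-0.9659,0.2588)  start (4,4)  tX=0.3416 tY=1.1591  stride 1/|dx|=1.0353 1/|dy|=3.8637
    cross x-line → (3,4), t=0.3416
    cross y-line → (3,5), t=1.1591 (wall)
  → r_2 = 1.1591
beam 3: φ=-45°, α=210°
  d=(-0.8660,-0.5000)  start (4,4)  tX=0.3811 tY=1.4000  stride 1/|dx|=1.1547 1/|dy|=2.0000
    cross x-line → (3,4), t=0.3811
    cross y-line → (3,3), t=1.4000 (wall)
  → r_3 = 1.4000
beam 4: φ=0°, α=255°
  d=(-0.2588,-0.9659)  start (4,4)  tX=1.2750 tY=0.7247  stride 1/|dx|=3.8637 1/|dy|=1.0353
    cross y-line → (4,3), t=0.7247
    cross x-line → (3,3), t=1.2750 (wall)
  → r_4 = 1.2750
beam 5: φ=45°, α=300°
  d=(0.5000,-0.8660)  start (4,4)  tX=1.3400 tY=0.8083  stride 1/|dx|=2.0000 1/|dy|=1.1547
    cross y-line → (4,3), t=0.8083
    cross x-line → (5,3), t=1.3400 (wall)
  → r_5 = 1.3400
beam 6: φ=90°, α=345°
  d=(0.9659,-0.2588)  start (4,4)  tX=0.6936 tY=2.7046  stride 1/|dx|=1.0353 1/|dy|=3.8637
    cross x-line → (5,4), t=0.6936 (wall)
  → r_6 = 0.6936
beam 7: φ=135°, α=30°
  d=(0.8660,0.5000)  start (4,4)  tX=0.7736 tY=0.6000  stride 1/|dx|=1.1547 1/|dy|=2.0000
    cross y-line → (4,5), t=0.6000 (wall)
  → r_7 = 0.6000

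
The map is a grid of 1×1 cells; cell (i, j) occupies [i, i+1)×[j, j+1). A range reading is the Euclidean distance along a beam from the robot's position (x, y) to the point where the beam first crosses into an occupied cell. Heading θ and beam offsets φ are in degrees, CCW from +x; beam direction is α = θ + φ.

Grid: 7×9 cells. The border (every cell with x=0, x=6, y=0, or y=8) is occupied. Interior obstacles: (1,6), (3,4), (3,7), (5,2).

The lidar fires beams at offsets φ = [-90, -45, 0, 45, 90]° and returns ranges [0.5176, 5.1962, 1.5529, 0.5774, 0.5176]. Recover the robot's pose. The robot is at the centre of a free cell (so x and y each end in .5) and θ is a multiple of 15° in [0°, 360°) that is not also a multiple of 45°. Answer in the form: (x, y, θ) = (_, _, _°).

(x, y, θ) = (1.5, 7.5, 15°)

Candidates: 31 free-cell centres × 16 headings = 496 poses. Raycast each; keep the one whose scan matches to 4 dp.
  (4.5, 7.5, 345°): beam 1 = 2.5882 ≠ 0.5176 ✗
  (3.5, 5.5, 330°): beam 1 = 0.5774 ≠ 0.5176 ✗
  (2.5, 1.5, 195°): beam 1 = 4.6587 ≠ 0.5176 ✗
  (4.5, 7.5, 240°): beam 1 = 0.5774 ≠ 0.5176 ✗
  (5.5, 6.5, 30°): beam 1 = 1.0000 ≠ 0.5176 ✗
  …
  (1.5, 7.5, 15°): r_1=0.5176, r_2=5.1962, r_3=1.5529, r_4=0.5774, r_5=0.5176 — all match ✓
Only this pose fits every beam.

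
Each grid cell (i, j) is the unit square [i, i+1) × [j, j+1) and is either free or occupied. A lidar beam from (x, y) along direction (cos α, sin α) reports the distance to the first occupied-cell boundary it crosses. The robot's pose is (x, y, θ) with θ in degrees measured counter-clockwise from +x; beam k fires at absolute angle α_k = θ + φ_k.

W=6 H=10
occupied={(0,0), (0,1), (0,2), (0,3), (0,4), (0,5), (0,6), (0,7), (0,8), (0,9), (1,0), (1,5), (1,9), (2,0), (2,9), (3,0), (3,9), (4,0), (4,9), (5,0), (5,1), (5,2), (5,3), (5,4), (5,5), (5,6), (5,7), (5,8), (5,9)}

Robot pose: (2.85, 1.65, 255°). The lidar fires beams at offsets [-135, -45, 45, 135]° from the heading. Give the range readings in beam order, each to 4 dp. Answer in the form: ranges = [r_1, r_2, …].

ranges = [3.7000, 1.3000, 0.7506, 2.4826]

beam 1: φ=-135°, α=120°
  cosα=-0.5000 sinα=0.8660 | (2,1) | tMaxX 1.7000 tMaxY 0.4041 | tΔX 2.0000 tΔY 1.1547
    t=0.4041 [y] (2,2)
    t=1.5588 [y] (2,3)
    t=1.7000 [x] (1,3)
    t=2.7135 [y] (1,4)
    t=3.7000 [x] (0,4) — stop
  → r_1 = 3.7000
beam 2: φ=-45°, α=210°
  cosα=-0.8660 sinα=-0.5000 | (2,1) | tMaxX 0.9815 tMaxY 1.3000 | tΔX 1.1547 tΔY 2.0000
    t=0.9815 [x] (1,1)
    t=1.3000 [y] (1,0) — stop
  → r_2 = 1.3000
beam 3: φ=45°, α=300°
  cosα=0.5000 sinα=-0.8660 | (2,1) | tMaxX 0.3000 tMaxY 0.7506 | tΔX 2.0000 tΔY 1.1547
    t=0.3000 [x] (3,1)
    t=0.7506 [y] (3,0) — stop
  → r_3 = 0.7506
beam 4: φ=135°, α=30°
  cosα=0.8660 sinα=0.5000 | (2,1) | tMaxX 0.1732 tMaxY 0.7000 | tΔX 1.1547 tΔY 2.0000
    t=0.1732 [x] (3,1)
    t=0.7000 [y] (3,2)
    t=1.3279 [x] (4,2)
    t=2.4826 [x] (5,2) — stop
  → r_4 = 2.4826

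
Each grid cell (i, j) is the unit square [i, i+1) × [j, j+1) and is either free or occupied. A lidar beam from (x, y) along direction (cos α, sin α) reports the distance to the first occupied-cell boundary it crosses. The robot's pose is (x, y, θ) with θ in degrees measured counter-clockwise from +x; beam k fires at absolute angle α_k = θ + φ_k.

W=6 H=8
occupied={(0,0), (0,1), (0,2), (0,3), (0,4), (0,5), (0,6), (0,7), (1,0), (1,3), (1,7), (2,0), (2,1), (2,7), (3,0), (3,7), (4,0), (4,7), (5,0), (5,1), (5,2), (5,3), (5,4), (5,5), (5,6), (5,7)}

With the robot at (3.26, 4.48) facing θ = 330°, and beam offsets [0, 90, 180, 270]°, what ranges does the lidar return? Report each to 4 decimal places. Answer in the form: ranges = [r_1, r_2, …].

beam 1: φ=0°, α=330°
  d=(0.8660,-0.5000)  start (3,4)  tX=0.8545 tY=0.9600  stride 1/|dx|=1.1547 1/|dy|=2.0000
    cross x-line → (4,4), t=0.8545
    cross y-line → (4,3), t=0.9600
    cross x-line → (5,3), t=2.0092 (wall)
  → r_1 = 2.0092
beam 2: φ=90°, α=60°
  d=(0.5000,0.8660)  start (3,4)  tX=1.4800 tY=0.6004  stride 1/|dx|=2.0000 1/|dy|=1.1547
    cross y-line → (3,5), t=0.6004
    cross x-line → (4,5), t=1.4800
    cross y-line → (4,6), t=1.7551
    cross y-line → (4,7), t=2.9098 (wall)
  → r_2 = 2.9098
beam 3: φ=180°, α=150°
  d=(-0.8660,0.5000)  start (3,4)  tX=0.3002 tY=1.0400  stride 1/|dx|=1.1547 1/|dy|=2.0000
    cross x-line → (2,4), t=0.3002
    cross y-line → (2,5), t=1.0400
    cross x-line → (1,5), t=1.4549
    cross x-line → (0,5), t=2.6096 (wall)
  → r_3 = 2.6096
beam 4: φ=270°, α=240°
  d=(-0.5000,-0.8660)  start (3,4)  tX=0.5200 tY=0.5543  stride 1/|dx|=2.0000 1/|dy|=1.1547
    cross x-line → (2,4), t=0.5200
    cross y-line → (2,3), t=0.5543
    cross y-line → (2,2), t=1.7090
    cross x-line → (1,2), t=2.5200
    cross y-line → (1,1), t=2.8637
    cross y-line → (1,0), t=4.0184 (wall)
  → r_4 = 4.0184

ranges = [2.0092, 2.9098, 2.6096, 4.0184]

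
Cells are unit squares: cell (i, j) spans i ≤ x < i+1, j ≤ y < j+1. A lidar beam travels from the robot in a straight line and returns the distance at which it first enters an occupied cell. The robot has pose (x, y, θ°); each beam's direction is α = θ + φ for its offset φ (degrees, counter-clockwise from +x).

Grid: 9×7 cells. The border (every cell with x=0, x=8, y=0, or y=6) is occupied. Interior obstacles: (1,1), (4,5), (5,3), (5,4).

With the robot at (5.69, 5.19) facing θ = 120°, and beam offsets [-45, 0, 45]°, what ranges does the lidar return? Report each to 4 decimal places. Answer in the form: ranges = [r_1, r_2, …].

ranges = [0.8386, 0.9353, 0.7143]

beam 1: φ=-45°, α=75°
  direction (0.2588, 0.9659); cell (5,5); t to first gridline: x 1.1977, y 0.8386 (then +3.8637 / +1.0353)
    (5,6) via y @ 0.8386  # hit
  → r_1 = 0.8386
beam 2: φ=0°, α=120°
  direction (-0.5000, 0.8660); cell (5,5); t to first gridline: x 1.3800, y 0.9353 (then +2.0000 / +1.1547)
    (5,6) via y @ 0.9353  # hit
  → r_2 = 0.9353
beam 3: φ=45°, α=165°
  direction (-0.9659, 0.2588); cell (5,5); t to first gridline: x 0.7143, y 3.1296 (then +1.0353 / +3.8637)
    (4,5) via x @ 0.7143  # hit
  → r_3 = 0.7143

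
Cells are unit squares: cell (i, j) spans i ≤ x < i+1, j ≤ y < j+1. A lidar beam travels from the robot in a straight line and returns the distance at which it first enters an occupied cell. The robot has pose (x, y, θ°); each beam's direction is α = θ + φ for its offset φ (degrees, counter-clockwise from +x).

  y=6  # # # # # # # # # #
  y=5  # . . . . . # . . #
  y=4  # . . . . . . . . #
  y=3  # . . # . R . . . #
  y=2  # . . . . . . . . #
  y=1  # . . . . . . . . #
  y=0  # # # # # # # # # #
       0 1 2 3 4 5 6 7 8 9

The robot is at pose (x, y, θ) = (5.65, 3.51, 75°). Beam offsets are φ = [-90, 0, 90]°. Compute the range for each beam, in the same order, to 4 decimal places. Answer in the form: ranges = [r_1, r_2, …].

ranges = [3.4682, 1.5426, 1.7082]

beam 1: φ=-90°, α=345°
  d=(0.9659,-0.2588)  start (5,3)  tX=0.3623 tY=1.9705  stride 1/|dx|=1.0353 1/|dy|=3.8637
    cross x-line → (6,3), t=0.3623
    cross x-line → (7,3), t=1.3976
    cross y-line → (7,2), t=1.9705
    cross x-line → (8,2), t=2.4329
    cross x-line → (9,2), t=3.4682 (wall)
  → r_1 = 3.4682
beam 2: φ=0°, α=75°
  d=(0.2588,0.9659)  start (5,3)  tX=1.3523 tY=0.5073  stride 1/|dx|=3.8637 1/|dy|=1.0353
    cross y-line → (5,4), t=0.5073
    cross x-line → (6,4), t=1.3523
    cross y-line → (6,5), t=1.5426 (wall)
  → r_2 = 1.5426
beam 3: φ=90°, α=165°
  d=(-0.9659,0.2588)  start (5,3)  tX=0.6729 tY=1.8932  stride 1/|dx|=1.0353 1/|dy|=3.8637
    cross x-line → (4,3), t=0.6729
    cross x-line → (3,3), t=1.7082 (wall)
  → r_3 = 1.7082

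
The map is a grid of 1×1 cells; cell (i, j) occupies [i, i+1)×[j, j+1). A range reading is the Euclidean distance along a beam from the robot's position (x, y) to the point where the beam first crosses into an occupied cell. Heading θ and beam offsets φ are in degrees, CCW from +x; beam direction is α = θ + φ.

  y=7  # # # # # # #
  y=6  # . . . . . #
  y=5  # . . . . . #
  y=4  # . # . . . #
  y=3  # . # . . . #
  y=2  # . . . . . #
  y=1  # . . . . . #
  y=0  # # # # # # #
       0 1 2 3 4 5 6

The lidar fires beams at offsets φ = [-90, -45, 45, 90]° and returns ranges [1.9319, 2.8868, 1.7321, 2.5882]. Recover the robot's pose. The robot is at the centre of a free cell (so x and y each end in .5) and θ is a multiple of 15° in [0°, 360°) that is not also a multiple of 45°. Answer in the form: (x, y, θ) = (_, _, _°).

Enumerate (i+0.5, j+0.5, θ) over the 28 free cells and 16 admissible headings. For each, cast all 4 beams and compare to the given ranges.
  (3.5, 6.5, 105°): beam 2 = 0.5774 ≠ 2.8868 ✗
  (1.5, 1.5, 330°): beam 1 = 0.5774 ≠ 1.9319 ✗
  (1.5, 4.5, 75°): beam 1 = 0.5176 ≠ 1.9319 ✗
  (4.5, 4.5, 60°): beam 1 = 1.7321 ≠ 1.9319 ✗
  (4.5, 3.5, 285°): beam 1 = 1.5529 ≠ 1.9319 ✗
  …
  (3.5, 1.5, 75°): r_1=1.9319, r_2=2.8868, r_3=1.7321, r_4=2.5882 — all match ✓
Only this pose fits every beam.

(x, y, θ) = (3.5, 1.5, 75°)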